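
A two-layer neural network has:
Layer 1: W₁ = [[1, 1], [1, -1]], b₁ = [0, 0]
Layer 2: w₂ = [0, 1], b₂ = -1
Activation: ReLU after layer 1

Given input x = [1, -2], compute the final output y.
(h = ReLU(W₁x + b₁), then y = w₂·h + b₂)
y = 2

Layer 1 pre-activation: z₁ = [-1, 3]
After ReLU: h = [0, 3]
Layer 2 output: y = 0×0 + 1×3 + -1 = 2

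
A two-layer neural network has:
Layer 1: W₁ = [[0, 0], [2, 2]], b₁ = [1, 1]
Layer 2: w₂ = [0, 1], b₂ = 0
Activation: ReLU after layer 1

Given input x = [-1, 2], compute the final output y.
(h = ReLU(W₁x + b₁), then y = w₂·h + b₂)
y = 3

Layer 1 pre-activation: z₁ = [1, 3]
After ReLU: h = [1, 3]
Layer 2 output: y = 0×1 + 1×3 + 0 = 3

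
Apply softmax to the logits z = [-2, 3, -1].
p = [0.0066, 0.9756, 0.0179]

exp(z) = [0.1353, 20.09, 0.3679]
Sum = 20.59
p = [0.0066, 0.9756, 0.0179]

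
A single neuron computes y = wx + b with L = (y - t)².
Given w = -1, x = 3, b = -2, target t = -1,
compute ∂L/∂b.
∂L/∂b = -8

y = wx + b = (-1)(3) + -2 = -5
∂L/∂y = 2(y - t) = 2(-5 - -1) = -8
∂y/∂b = 1
∂L/∂b = ∂L/∂y · ∂y/∂b = -8 × 1 = -8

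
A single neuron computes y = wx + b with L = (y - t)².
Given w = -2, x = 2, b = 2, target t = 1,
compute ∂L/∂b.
∂L/∂b = -6

y = wx + b = (-2)(2) + 2 = -2
∂L/∂y = 2(y - t) = 2(-2 - 1) = -6
∂y/∂b = 1
∂L/∂b = ∂L/∂y · ∂y/∂b = -6 × 1 = -6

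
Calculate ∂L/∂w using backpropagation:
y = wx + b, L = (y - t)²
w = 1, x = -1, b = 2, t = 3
∂L/∂w = 4

y = wx + b = (1)(-1) + 2 = 1
∂L/∂y = 2(y - t) = 2(1 - 3) = -4
∂y/∂w = x = -1
∂L/∂w = ∂L/∂y · ∂y/∂w = -4 × -1 = 4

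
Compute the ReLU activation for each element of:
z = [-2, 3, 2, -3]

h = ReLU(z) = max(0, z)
h = [0, 3, 2, 0]

ReLU applied element-wise: max(0,-2)=0, max(0,3)=3, max(0,2)=2, max(0,-3)=0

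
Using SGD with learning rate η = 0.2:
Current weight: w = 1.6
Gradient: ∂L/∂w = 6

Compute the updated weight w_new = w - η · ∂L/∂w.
w_new = 0.4

w_new = w - η·∂L/∂w = 1.6 - 0.2×(6) = 1.6 - (1.2) = 0.4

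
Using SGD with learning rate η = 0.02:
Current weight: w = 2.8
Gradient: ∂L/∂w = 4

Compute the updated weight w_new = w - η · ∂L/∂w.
w_new = 2.72

w_new = w - η·∂L/∂w = 2.8 - 0.02×(4) = 2.8 - (0.08) = 2.72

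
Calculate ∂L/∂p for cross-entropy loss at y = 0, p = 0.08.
∂L/∂p = 1.087

∂L/∂p = -y/p + (1-y)/(1-p) = 0 + 1/0.92 = 1.087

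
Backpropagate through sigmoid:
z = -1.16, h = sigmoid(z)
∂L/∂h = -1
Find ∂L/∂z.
∂L/∂z = -0.1817

σ(-1.16) = 0.2387
σ'(-1.16) = σ(-1.16)(1 - σ(-1.16)) = 0.2387 × 0.7613 = 0.1817
∂L/∂z = ∂L/∂h · σ'(z) = -1 × 0.1817 = -0.1817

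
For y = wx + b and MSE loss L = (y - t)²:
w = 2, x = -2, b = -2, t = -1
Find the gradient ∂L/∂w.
∂L/∂w = 20

y = wx + b = (2)(-2) + -2 = -6
∂L/∂y = 2(y - t) = 2(-6 - -1) = -10
∂y/∂w = x = -2
∂L/∂w = ∂L/∂y · ∂y/∂w = -10 × -2 = 20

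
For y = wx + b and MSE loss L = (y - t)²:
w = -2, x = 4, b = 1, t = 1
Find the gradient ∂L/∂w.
∂L/∂w = -64

y = wx + b = (-2)(4) + 1 = -7
∂L/∂y = 2(y - t) = 2(-7 - 1) = -16
∂y/∂w = x = 4
∂L/∂w = ∂L/∂y · ∂y/∂w = -16 × 4 = -64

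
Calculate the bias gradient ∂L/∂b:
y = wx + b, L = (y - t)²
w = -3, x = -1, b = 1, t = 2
∂L/∂b = 4

y = wx + b = (-3)(-1) + 1 = 4
∂L/∂y = 2(y - t) = 2(4 - 2) = 4
∂y/∂b = 1
∂L/∂b = ∂L/∂y · ∂y/∂b = 4 × 1 = 4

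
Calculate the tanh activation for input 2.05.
0.9674

tanh(2.05) = (e^(2.05) - e^(-2.05))/(e^(2.05) + e^(-2.05)) = 0.9674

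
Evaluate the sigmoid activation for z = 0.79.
0.6878

sigmoid(0.79) = 1/(1 + e^(-0.79)) = 1/(1 + 0.4538) = 0.6878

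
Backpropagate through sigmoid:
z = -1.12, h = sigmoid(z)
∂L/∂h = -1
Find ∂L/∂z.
∂L/∂z = -0.1855

σ(-1.12) = 0.246
σ'(-1.12) = σ(-1.12)(1 - σ(-1.12)) = 0.246 × 0.754 = 0.1855
∂L/∂z = ∂L/∂h · σ'(z) = -1 × 0.1855 = -0.1855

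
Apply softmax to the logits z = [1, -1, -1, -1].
p = [0.7112, 0.0963, 0.0963, 0.0963]

exp(z) = [2.718, 0.3679, 0.3679, 0.3679]
Sum = 3.822
p = [0.7112, 0.0963, 0.0963, 0.0963]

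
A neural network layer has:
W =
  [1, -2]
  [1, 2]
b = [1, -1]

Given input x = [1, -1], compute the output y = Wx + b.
y = [4, -2]

Wx = [1×1 + -2×-1, 1×1 + 2×-1]
   = [3, -1]
y = Wx + b = [3 + 1, -1 + -1] = [4, -2]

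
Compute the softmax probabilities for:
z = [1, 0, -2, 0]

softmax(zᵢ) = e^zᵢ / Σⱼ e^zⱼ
p = [0.5601, 0.206, 0.0279, 0.206]

exp(z) = [2.718, 1, 0.1353, 1]
Sum = 4.854
p = [0.5601, 0.206, 0.0279, 0.206]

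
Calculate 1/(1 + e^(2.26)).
0.09449

sigmoid(-2.26) = 1/(1 + e^(2.26)) = 1/(1 + 9.583) = 0.09449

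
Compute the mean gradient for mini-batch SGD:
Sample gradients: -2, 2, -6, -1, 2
Average gradient = -1

Average = (1/5)(-2 + 2 + -6 + -1 + 2) = -5/5 = -1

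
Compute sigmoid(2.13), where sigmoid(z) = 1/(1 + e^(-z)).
0.8938

sigmoid(2.13) = 1/(1 + e^(-2.13)) = 1/(1 + 0.1188) = 0.8938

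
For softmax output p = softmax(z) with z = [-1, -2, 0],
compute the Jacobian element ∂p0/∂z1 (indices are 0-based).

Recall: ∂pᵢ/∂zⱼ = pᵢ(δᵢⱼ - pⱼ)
∂p0/∂z1 = -0.02203

p = softmax(z) = [0.2447, 0.09003, 0.6652]
p0 = 0.2447, p1 = 0.09003

∂p0/∂z1 = -p0 × p1 = -0.2447 × 0.09003 = -0.02203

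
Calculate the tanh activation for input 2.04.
0.9667

tanh(2.04) = (e^(2.04) - e^(-2.04))/(e^(2.04) + e^(-2.04)) = 0.9667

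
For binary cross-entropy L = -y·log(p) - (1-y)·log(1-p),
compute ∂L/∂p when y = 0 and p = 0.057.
∂L/∂p = 1.06

∂L/∂p = -y/p + (1-y)/(1-p) = 0 + 1/0.943 = 1.06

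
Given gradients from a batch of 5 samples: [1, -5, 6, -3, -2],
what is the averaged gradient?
Average gradient = -0.6

Average = (1/5)(1 + -5 + 6 + -3 + -2) = -3/5 = -0.6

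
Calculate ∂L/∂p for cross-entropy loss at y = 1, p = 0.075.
∂L/∂p = -13.33

∂L/∂p = -y/p + (1-y)/(1-p) = -1/0.075 + 0 = -13.33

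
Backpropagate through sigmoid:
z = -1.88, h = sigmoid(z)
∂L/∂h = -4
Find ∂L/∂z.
∂L/∂z = -0.4594

σ(-1.88) = 0.1324
σ'(-1.88) = σ(-1.88)(1 - σ(-1.88)) = 0.1324 × 0.8676 = 0.1149
∂L/∂z = ∂L/∂h · σ'(z) = -4 × 0.1149 = -0.4594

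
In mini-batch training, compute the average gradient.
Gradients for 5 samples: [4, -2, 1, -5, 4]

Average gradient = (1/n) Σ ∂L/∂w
Average gradient = 0.4

Average = (1/5)(4 + -2 + 1 + -5 + 4) = 2/5 = 0.4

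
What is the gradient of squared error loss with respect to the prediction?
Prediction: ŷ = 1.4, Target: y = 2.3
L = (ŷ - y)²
∂L/∂ŷ = -1.8

∂L/∂ŷ = 2(ŷ - y) = 2(1.4 - 2.3) = 2(-0.9) = -1.8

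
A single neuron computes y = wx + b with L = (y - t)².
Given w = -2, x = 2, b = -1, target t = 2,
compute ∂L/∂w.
∂L/∂w = -28

y = wx + b = (-2)(2) + -1 = -5
∂L/∂y = 2(y - t) = 2(-5 - 2) = -14
∂y/∂w = x = 2
∂L/∂w = ∂L/∂y · ∂y/∂w = -14 × 2 = -28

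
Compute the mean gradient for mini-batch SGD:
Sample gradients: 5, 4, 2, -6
Average gradient = 1.25

Average = (1/4)(5 + 4 + 2 + -6) = 5/4 = 1.25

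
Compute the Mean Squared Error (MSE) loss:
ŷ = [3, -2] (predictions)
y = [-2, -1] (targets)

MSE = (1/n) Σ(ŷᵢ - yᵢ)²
MSE = 13

MSE = (1/2)((3--2)² + (-2--1)²) = (1/2)(25 + 1) = 13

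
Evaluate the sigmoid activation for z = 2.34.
0.9121

sigmoid(2.34) = 1/(1 + e^(-2.34)) = 1/(1 + 0.09633) = 0.9121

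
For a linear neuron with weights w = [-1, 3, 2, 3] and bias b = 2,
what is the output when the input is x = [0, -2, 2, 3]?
y = 9

y = (-1)(0) + (3)(-2) + (2)(2) + (3)(3) + 2 = 9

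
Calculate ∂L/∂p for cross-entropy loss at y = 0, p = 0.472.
∂L/∂p = 1.894

∂L/∂p = -y/p + (1-y)/(1-p) = 0 + 1/0.528 = 1.894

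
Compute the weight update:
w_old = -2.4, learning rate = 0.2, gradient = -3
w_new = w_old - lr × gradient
w_new = -1.8

w_new = w - η·∂L/∂w = -2.4 - 0.2×(-3) = -2.4 - (-0.6) = -1.8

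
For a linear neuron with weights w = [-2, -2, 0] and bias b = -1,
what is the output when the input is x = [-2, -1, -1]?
y = 5

y = (-2)(-2) + (-2)(-1) + (0)(-1) + -1 = 5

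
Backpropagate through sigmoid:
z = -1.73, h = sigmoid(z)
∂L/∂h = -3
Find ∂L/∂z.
∂L/∂z = -0.3837

σ(-1.73) = 0.1506
σ'(-1.73) = σ(-1.73)(1 - σ(-1.73)) = 0.1506 × 0.8494 = 0.1279
∂L/∂z = ∂L/∂h · σ'(z) = -3 × 0.1279 = -0.3837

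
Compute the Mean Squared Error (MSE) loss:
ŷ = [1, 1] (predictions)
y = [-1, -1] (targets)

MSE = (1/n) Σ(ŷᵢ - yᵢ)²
MSE = 4

MSE = (1/2)((1--1)² + (1--1)²) = (1/2)(4 + 4) = 4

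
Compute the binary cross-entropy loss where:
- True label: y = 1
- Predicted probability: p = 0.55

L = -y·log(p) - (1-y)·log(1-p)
L = 0.5978

L = -1·log(0.55) - 0·log(0.45) = -log(0.55) = 0.5978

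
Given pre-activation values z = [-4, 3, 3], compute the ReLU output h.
h = [0, 3, 3]

ReLU applied element-wise: max(0,-4)=0, max(0,3)=3, max(0,3)=3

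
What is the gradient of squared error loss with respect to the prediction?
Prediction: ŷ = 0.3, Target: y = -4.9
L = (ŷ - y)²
∂L/∂ŷ = 10.4

∂L/∂ŷ = 2(ŷ - y) = 2(0.3 - -4.9) = 2(5.2) = 10.4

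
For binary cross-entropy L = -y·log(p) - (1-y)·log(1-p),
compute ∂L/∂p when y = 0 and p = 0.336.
∂L/∂p = 1.506

∂L/∂p = -y/p + (1-y)/(1-p) = 0 + 1/0.664 = 1.506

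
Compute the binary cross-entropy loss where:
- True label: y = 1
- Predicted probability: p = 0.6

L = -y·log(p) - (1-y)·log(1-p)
L = 0.5108

L = -1·log(0.6) - 0·log(0.4) = -log(0.6) = 0.5108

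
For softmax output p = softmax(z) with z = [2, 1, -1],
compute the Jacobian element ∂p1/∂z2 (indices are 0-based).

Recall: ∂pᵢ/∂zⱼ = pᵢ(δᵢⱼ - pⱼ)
∂p1/∂z2 = -0.009113

p = softmax(z) = [0.7054, 0.2595, 0.03512]
p1 = 0.2595, p2 = 0.03512

∂p1/∂z2 = -p1 × p2 = -0.2595 × 0.03512 = -0.009113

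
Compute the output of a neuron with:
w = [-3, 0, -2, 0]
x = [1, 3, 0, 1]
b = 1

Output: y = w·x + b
y = -2

y = (-3)(1) + (0)(3) + (-2)(0) + (0)(1) + 1 = -2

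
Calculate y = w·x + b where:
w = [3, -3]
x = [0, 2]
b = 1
y = -5

y = (3)(0) + (-3)(2) + 1 = -5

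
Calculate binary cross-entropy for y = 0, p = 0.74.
L = 1.347

L = -0·log(0.74) - 1·log(0.26) = -log(0.26) = 1.347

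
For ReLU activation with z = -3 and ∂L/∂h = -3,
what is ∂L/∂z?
∂L/∂z = 0

h = ReLU(-3) = 0
Since z < 0: ∂h/∂z = 0
∂L/∂z = ∂L/∂h · ∂h/∂z = -3 × 0 = 0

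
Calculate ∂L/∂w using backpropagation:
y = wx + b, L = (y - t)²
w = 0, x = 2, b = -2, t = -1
∂L/∂w = -4

y = wx + b = (0)(2) + -2 = -2
∂L/∂y = 2(y - t) = 2(-2 - -1) = -2
∂y/∂w = x = 2
∂L/∂w = ∂L/∂y · ∂y/∂w = -2 × 2 = -4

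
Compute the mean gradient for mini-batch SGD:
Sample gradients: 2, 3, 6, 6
Average gradient = 4.25

Average = (1/4)(2 + 3 + 6 + 6) = 17/4 = 4.25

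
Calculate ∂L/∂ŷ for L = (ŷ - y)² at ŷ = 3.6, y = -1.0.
∂L/∂ŷ = 9.2

∂L/∂ŷ = 2(ŷ - y) = 2(3.6 - -1.0) = 2(4.6) = 9.2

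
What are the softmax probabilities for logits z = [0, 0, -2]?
p = [0.4683, 0.4683, 0.0634]

exp(z) = [1, 1, 0.1353]
Sum = 2.135
p = [0.4683, 0.4683, 0.0634]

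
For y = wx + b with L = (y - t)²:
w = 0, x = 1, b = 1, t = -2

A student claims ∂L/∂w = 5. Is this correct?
Incorrect

y = (0)(1) + 1 = 1
∂L/∂y = 2(y - t) = 2(1 - -2) = 6
∂y/∂w = x = 1
∂L/∂w = 6 × 1 = 6

Claimed value: 5
Incorrect: The correct gradient is 6.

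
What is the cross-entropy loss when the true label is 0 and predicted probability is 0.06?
L = 0.06188

L = -0·log(0.06) - 1·log(0.94) = -log(0.94) = 0.06188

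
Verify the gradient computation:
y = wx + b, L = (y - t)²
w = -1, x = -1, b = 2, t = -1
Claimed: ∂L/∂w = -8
Correct

y = (-1)(-1) + 2 = 3
∂L/∂y = 2(y - t) = 2(3 - -1) = 8
∂y/∂w = x = -1
∂L/∂w = 8 × -1 = -8

Claimed value: -8
Correct: The correct gradient is -8.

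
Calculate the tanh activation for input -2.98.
-0.9949

tanh(-2.98) = (e^(-2.98) - e^(2.98))/(e^(-2.98) + e^(2.98)) = -0.9949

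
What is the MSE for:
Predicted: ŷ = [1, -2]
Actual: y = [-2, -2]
MSE = 4.5

MSE = (1/2)((1--2)² + (-2--2)²) = (1/2)(9 + 0) = 4.5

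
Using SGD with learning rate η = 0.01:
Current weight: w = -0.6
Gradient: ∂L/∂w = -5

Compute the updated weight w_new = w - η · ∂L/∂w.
w_new = -0.55

w_new = w - η·∂L/∂w = -0.6 - 0.01×(-5) = -0.6 - (-0.05) = -0.55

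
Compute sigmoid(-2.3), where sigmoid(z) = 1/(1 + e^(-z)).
0.09112

sigmoid(-2.3) = 1/(1 + e^(2.3)) = 1/(1 + 9.974) = 0.09112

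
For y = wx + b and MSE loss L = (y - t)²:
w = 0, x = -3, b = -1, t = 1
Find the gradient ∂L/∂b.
∂L/∂b = -4

y = wx + b = (0)(-3) + -1 = -1
∂L/∂y = 2(y - t) = 2(-1 - 1) = -4
∂y/∂b = 1
∂L/∂b = ∂L/∂y · ∂y/∂b = -4 × 1 = -4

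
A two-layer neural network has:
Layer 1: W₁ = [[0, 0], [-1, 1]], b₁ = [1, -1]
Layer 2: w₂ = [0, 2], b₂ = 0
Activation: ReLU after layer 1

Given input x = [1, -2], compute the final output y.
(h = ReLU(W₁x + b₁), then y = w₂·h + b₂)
y = 0

Layer 1 pre-activation: z₁ = [1, -4]
After ReLU: h = [1, 0]
Layer 2 output: y = 0×1 + 2×0 + 0 = 0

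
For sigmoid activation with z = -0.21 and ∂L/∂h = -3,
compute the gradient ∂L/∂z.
∂L/∂z = -0.7418

σ(-0.21) = 0.4477
σ'(-0.21) = σ(-0.21)(1 - σ(-0.21)) = 0.4477 × 0.5523 = 0.2473
∂L/∂z = ∂L/∂h · σ'(z) = -3 × 0.2473 = -0.7418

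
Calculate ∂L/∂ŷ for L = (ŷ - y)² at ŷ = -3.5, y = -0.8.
∂L/∂ŷ = -5.4

∂L/∂ŷ = 2(ŷ - y) = 2(-3.5 - -0.8) = 2(-2.7) = -5.4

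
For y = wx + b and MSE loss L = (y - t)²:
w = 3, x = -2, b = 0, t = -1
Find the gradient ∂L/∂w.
∂L/∂w = 20

y = wx + b = (3)(-2) + 0 = -6
∂L/∂y = 2(y - t) = 2(-6 - -1) = -10
∂y/∂w = x = -2
∂L/∂w = ∂L/∂y · ∂y/∂w = -10 × -2 = 20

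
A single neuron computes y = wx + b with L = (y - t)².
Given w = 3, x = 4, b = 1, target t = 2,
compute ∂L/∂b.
∂L/∂b = 22

y = wx + b = (3)(4) + 1 = 13
∂L/∂y = 2(y - t) = 2(13 - 2) = 22
∂y/∂b = 1
∂L/∂b = ∂L/∂y · ∂y/∂b = 22 × 1 = 22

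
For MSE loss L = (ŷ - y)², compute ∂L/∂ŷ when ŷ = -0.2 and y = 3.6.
∂L/∂ŷ = -7.6

∂L/∂ŷ = 2(ŷ - y) = 2(-0.2 - 3.6) = 2(-3.8) = -7.6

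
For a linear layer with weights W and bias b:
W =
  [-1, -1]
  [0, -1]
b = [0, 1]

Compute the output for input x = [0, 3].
y = [-3, -2]

Wx = [-1×0 + -1×3, 0×0 + -1×3]
   = [-3, -3]
y = Wx + b = [-3 + 0, -3 + 1] = [-3, -2]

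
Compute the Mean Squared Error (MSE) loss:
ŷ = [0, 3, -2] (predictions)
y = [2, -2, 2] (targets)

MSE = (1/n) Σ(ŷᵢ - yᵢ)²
MSE = 15

MSE = (1/3)((0-2)² + (3--2)² + (-2-2)²) = (1/3)(4 + 25 + 16) = 15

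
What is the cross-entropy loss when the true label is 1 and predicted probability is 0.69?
L = 0.3711

L = -1·log(0.69) - 0·log(0.31) = -log(0.69) = 0.3711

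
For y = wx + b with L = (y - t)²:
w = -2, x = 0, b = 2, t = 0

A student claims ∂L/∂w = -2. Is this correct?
Incorrect

y = (-2)(0) + 2 = 2
∂L/∂y = 2(y - t) = 2(2 - 0) = 4
∂y/∂w = x = 0
∂L/∂w = 4 × 0 = 0

Claimed value: -2
Incorrect: The correct gradient is 0.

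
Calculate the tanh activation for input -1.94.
-0.9595

tanh(-1.94) = (e^(-1.94) - e^(1.94))/(e^(-1.94) + e^(1.94)) = -0.9595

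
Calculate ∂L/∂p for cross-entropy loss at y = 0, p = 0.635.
∂L/∂p = 2.74

∂L/∂p = -y/p + (1-y)/(1-p) = 0 + 1/0.365 = 2.74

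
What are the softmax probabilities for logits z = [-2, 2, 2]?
p = [0.0091, 0.4955, 0.4955]

exp(z) = [0.1353, 7.389, 7.389]
Sum = 14.91
p = [0.0091, 0.4955, 0.4955]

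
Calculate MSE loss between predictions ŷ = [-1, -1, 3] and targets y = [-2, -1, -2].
MSE = 8.667

MSE = (1/3)((-1--2)² + (-1--1)² + (3--2)²) = (1/3)(1 + 0 + 25) = 8.667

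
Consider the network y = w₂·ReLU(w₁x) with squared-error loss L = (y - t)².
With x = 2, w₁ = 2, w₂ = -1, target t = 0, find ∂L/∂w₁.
∂L/∂w₁ = 16

Forward pass:
z = w₁x = 2×2 = 4
h = ReLU(4) = 4
y = w₂h = -1×4 = -4

Backward pass:
∂L/∂y = 2(y - t) = 2(-4 - 0) = -8
∂y/∂h = w₂ = -1
∂h/∂z = 1 (ReLU derivative)
∂z/∂w₁ = x = 2

∂L/∂w₁ = -8 × -1 × 1 × 2 = 16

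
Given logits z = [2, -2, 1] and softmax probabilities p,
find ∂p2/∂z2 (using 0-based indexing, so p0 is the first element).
∂p2/∂z2 = 0.195

p = softmax(z) = [0.7214, 0.01321, 0.2654]
p2 = 0.2654

∂p2/∂z2 = p2(1 - p2) = 0.2654 × (1 - 0.2654) = 0.195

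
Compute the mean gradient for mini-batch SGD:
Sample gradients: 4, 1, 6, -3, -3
Average gradient = 1

Average = (1/5)(4 + 1 + 6 + -3 + -3) = 5/5 = 1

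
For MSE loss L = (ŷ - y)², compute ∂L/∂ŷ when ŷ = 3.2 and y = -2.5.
∂L/∂ŷ = 11.4

∂L/∂ŷ = 2(ŷ - y) = 2(3.2 - -2.5) = 2(5.7) = 11.4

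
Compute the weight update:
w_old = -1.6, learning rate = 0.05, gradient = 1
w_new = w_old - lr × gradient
w_new = -1.65

w_new = w - η·∂L/∂w = -1.6 - 0.05×(1) = -1.6 - (0.05) = -1.65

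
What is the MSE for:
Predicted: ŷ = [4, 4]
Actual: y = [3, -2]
MSE = 18.5

MSE = (1/2)((4-3)² + (4--2)²) = (1/2)(1 + 36) = 18.5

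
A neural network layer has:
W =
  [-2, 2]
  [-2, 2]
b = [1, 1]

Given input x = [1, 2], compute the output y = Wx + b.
y = [3, 3]

Wx = [-2×1 + 2×2, -2×1 + 2×2]
   = [2, 2]
y = Wx + b = [2 + 1, 2 + 1] = [3, 3]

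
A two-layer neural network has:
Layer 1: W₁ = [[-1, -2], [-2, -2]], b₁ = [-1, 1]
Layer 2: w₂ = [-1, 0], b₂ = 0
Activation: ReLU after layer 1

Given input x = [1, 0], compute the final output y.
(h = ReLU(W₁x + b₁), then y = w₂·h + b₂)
y = 0

Layer 1 pre-activation: z₁ = [-2, -1]
After ReLU: h = [0, 0]
Layer 2 output: y = -1×0 + 0×0 + 0 = 0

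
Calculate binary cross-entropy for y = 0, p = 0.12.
L = 0.1278

L = -0·log(0.12) - 1·log(0.88) = -log(0.88) = 0.1278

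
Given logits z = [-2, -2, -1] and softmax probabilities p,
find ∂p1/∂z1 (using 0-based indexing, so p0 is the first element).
∂p1/∂z1 = 0.167

p = softmax(z) = [0.2119, 0.2119, 0.5761]
p1 = 0.2119

∂p1/∂z1 = p1(1 - p1) = 0.2119 × (1 - 0.2119) = 0.167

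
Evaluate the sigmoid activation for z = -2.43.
0.08091

sigmoid(-2.43) = 1/(1 + e^(2.43)) = 1/(1 + 11.36) = 0.08091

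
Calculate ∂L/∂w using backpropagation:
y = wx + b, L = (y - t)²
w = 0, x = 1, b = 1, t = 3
∂L/∂w = -4

y = wx + b = (0)(1) + 1 = 1
∂L/∂y = 2(y - t) = 2(1 - 3) = -4
∂y/∂w = x = 1
∂L/∂w = ∂L/∂y · ∂y/∂w = -4 × 1 = -4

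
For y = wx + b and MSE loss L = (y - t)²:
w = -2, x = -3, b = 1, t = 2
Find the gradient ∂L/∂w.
∂L/∂w = -30

y = wx + b = (-2)(-3) + 1 = 7
∂L/∂y = 2(y - t) = 2(7 - 2) = 10
∂y/∂w = x = -3
∂L/∂w = ∂L/∂y · ∂y/∂w = 10 × -3 = -30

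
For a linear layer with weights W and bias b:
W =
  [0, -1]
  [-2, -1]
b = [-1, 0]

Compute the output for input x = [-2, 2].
y = [-3, 2]

Wx = [0×-2 + -1×2, -2×-2 + -1×2]
   = [-2, 2]
y = Wx + b = [-2 + -1, 2 + 0] = [-3, 2]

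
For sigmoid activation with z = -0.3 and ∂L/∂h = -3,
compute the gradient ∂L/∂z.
∂L/∂z = -0.7334

σ(-0.3) = 0.4256
σ'(-0.3) = σ(-0.3)(1 - σ(-0.3)) = 0.4256 × 0.5744 = 0.2445
∂L/∂z = ∂L/∂h · σ'(z) = -3 × 0.2445 = -0.7334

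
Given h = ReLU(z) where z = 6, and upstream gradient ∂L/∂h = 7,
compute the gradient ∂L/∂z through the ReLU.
∂L/∂z = 7

h = ReLU(6) = 6
Since z > 0: ∂h/∂z = 1
∂L/∂z = ∂L/∂h · ∂h/∂z = 7 × 1 = 7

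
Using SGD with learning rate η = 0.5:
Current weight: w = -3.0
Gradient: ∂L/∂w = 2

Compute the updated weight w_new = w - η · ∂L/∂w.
w_new = -4

w_new = w - η·∂L/∂w = -3.0 - 0.5×(2) = -3.0 - (1) = -4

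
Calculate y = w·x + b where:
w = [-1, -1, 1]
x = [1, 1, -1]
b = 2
y = -1

y = (-1)(1) + (-1)(1) + (1)(-1) + 2 = -1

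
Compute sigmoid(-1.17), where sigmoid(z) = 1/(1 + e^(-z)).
0.2369

sigmoid(-1.17) = 1/(1 + e^(1.17)) = 1/(1 + 3.222) = 0.2369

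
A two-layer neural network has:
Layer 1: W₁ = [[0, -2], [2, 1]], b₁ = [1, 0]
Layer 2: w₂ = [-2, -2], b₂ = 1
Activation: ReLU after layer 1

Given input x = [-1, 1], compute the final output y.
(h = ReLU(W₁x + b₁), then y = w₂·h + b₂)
y = 1

Layer 1 pre-activation: z₁ = [-1, -1]
After ReLU: h = [0, 0]
Layer 2 output: y = -2×0 + -2×0 + 1 = 1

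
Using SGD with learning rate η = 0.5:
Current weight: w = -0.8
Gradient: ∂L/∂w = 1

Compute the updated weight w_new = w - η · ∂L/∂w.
w_new = -1.3

w_new = w - η·∂L/∂w = -0.8 - 0.5×(1) = -0.8 - (0.5) = -1.3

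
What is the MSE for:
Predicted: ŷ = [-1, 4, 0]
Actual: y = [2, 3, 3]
MSE = 6.333

MSE = (1/3)((-1-2)² + (4-3)² + (0-3)²) = (1/3)(9 + 1 + 9) = 6.333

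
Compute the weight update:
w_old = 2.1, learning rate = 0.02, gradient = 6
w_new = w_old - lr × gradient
w_new = 1.98

w_new = w - η·∂L/∂w = 2.1 - 0.02×(6) = 2.1 - (0.12) = 1.98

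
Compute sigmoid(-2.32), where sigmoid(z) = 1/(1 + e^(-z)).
0.08948

sigmoid(-2.32) = 1/(1 + e^(2.32)) = 1/(1 + 10.18) = 0.08948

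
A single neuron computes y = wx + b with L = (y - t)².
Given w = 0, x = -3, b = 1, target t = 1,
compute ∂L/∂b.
∂L/∂b = 0

y = wx + b = (0)(-3) + 1 = 1
∂L/∂y = 2(y - t) = 2(1 - 1) = 0
∂y/∂b = 1
∂L/∂b = ∂L/∂y · ∂y/∂b = 0 × 1 = 0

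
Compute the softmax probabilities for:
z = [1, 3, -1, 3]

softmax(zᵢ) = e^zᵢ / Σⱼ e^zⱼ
p = [0.0628, 0.4643, 0.0085, 0.4643]

exp(z) = [2.718, 20.09, 0.3679, 20.09]
Sum = 43.26
p = [0.0628, 0.4643, 0.0085, 0.4643]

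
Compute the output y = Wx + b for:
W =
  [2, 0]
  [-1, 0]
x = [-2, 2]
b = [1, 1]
y = [-3, 3]

Wx = [2×-2 + 0×2, -1×-2 + 0×2]
   = [-4, 2]
y = Wx + b = [-4 + 1, 2 + 1] = [-3, 3]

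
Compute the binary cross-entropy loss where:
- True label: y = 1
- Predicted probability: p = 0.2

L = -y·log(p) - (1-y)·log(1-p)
L = 1.609

L = -1·log(0.2) - 0·log(0.8) = -log(0.2) = 1.609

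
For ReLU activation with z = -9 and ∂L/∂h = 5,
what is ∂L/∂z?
∂L/∂z = 0

h = ReLU(-9) = 0
Since z < 0: ∂h/∂z = 0
∂L/∂z = ∂L/∂h · ∂h/∂z = 5 × 0 = 0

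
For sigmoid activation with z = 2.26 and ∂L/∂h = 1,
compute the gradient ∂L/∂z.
∂L/∂z = 0.08556

σ(2.26) = 0.9055
σ'(2.26) = σ(2.26)(1 - σ(2.26)) = 0.9055 × 0.09449 = 0.08556
∂L/∂z = ∂L/∂h · σ'(z) = 1 × 0.08556 = 0.08556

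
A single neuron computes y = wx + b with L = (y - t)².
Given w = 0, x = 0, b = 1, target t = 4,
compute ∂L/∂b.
∂L/∂b = -6

y = wx + b = (0)(0) + 1 = 1
∂L/∂y = 2(y - t) = 2(1 - 4) = -6
∂y/∂b = 1
∂L/∂b = ∂L/∂y · ∂y/∂b = -6 × 1 = -6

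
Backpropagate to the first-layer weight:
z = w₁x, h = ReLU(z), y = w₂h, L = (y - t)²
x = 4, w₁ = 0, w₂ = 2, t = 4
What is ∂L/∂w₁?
∂L/∂w₁ = 0

Forward pass:
z = w₁x = 0×4 = 0
h = ReLU(0) = 0
y = w₂h = 2×0 = 0

Backward pass:
∂L/∂y = 2(y - t) = 2(0 - 4) = -8
∂y/∂h = w₂ = 2
∂h/∂z = 0 (ReLU derivative)
∂z/∂w₁ = x = 4

∂L/∂w₁ = -8 × 2 × 0 × 4 = 0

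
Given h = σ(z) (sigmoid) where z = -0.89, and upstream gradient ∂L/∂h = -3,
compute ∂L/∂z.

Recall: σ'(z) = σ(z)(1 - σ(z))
∂L/∂z = -0.6191

σ(-0.89) = 0.2911
σ'(-0.89) = σ(-0.89)(1 - σ(-0.89)) = 0.2911 × 0.7089 = 0.2064
∂L/∂z = ∂L/∂h · σ'(z) = -3 × 0.2064 = -0.6191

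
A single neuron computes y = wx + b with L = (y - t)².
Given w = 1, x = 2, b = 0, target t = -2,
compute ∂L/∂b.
∂L/∂b = 8

y = wx + b = (1)(2) + 0 = 2
∂L/∂y = 2(y - t) = 2(2 - -2) = 8
∂y/∂b = 1
∂L/∂b = ∂L/∂y · ∂y/∂b = 8 × 1 = 8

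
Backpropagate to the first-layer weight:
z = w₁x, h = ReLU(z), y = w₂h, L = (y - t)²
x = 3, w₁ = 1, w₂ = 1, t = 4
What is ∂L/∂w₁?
∂L/∂w₁ = -6

Forward pass:
z = w₁x = 1×3 = 3
h = ReLU(3) = 3
y = w₂h = 1×3 = 3

Backward pass:
∂L/∂y = 2(y - t) = 2(3 - 4) = -2
∂y/∂h = w₂ = 1
∂h/∂z = 1 (ReLU derivative)
∂z/∂w₁ = x = 3

∂L/∂w₁ = -2 × 1 × 1 × 3 = -6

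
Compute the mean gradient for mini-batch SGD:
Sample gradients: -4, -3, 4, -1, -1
Average gradient = -1

Average = (1/5)(-4 + -3 + 4 + -1 + -1) = -5/5 = -1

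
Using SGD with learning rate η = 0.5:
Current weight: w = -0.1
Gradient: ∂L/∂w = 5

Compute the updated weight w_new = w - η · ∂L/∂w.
w_new = -2.6

w_new = w - η·∂L/∂w = -0.1 - 0.5×(5) = -0.1 - (2.5) = -2.6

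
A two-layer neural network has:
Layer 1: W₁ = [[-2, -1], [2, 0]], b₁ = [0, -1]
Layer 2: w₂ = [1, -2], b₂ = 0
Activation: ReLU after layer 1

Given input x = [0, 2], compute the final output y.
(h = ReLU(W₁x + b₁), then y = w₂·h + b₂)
y = 0

Layer 1 pre-activation: z₁ = [-2, -1]
After ReLU: h = [0, 0]
Layer 2 output: y = 1×0 + -2×0 + 0 = 0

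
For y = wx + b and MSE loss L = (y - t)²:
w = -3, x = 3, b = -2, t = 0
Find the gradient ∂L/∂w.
∂L/∂w = -66

y = wx + b = (-3)(3) + -2 = -11
∂L/∂y = 2(y - t) = 2(-11 - 0) = -22
∂y/∂w = x = 3
∂L/∂w = ∂L/∂y · ∂y/∂w = -22 × 3 = -66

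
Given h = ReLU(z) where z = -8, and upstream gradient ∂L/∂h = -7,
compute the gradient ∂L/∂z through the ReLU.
∂L/∂z = 0

h = ReLU(-8) = 0
Since z < 0: ∂h/∂z = 0
∂L/∂z = ∂L/∂h · ∂h/∂z = -7 × 0 = 0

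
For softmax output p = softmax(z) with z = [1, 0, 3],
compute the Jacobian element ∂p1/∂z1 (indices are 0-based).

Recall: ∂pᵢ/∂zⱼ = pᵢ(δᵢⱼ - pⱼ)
∂p1/∂z1 = 0.04025

p = softmax(z) = [0.1142, 0.04201, 0.8438]
p1 = 0.04201

∂p1/∂z1 = p1(1 - p1) = 0.04201 × (1 - 0.04201) = 0.04025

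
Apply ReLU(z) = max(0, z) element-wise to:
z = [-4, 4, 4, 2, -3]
h = [0, 4, 4, 2, 0]

ReLU applied element-wise: max(0,-4)=0, max(0,4)=4, max(0,4)=4, max(0,2)=2, max(0,-3)=0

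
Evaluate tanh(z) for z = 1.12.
0.8076

tanh(1.12) = (e^(1.12) - e^(-1.12))/(e^(1.12) + e^(-1.12)) = 0.8076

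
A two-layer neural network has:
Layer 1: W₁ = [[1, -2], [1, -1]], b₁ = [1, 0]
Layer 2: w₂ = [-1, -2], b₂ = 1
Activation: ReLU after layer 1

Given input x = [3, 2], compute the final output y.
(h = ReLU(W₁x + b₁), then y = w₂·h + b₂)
y = -1

Layer 1 pre-activation: z₁ = [0, 1]
After ReLU: h = [0, 1]
Layer 2 output: y = -1×0 + -2×1 + 1 = -1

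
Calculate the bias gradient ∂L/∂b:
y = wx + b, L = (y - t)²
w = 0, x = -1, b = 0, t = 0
∂L/∂b = 0

y = wx + b = (0)(-1) + 0 = 0
∂L/∂y = 2(y - t) = 2(0 - 0) = 0
∂y/∂b = 1
∂L/∂b = ∂L/∂y · ∂y/∂b = 0 × 1 = 0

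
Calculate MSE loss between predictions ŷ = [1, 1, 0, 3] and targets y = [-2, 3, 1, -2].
MSE = 9.75

MSE = (1/4)((1--2)² + (1-3)² + (0-1)² + (3--2)²) = (1/4)(9 + 4 + 1 + 25) = 9.75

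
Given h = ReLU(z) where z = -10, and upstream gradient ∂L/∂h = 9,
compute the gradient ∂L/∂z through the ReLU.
∂L/∂z = 0

h = ReLU(-10) = 0
Since z < 0: ∂h/∂z = 0
∂L/∂z = ∂L/∂h · ∂h/∂z = 9 × 0 = 0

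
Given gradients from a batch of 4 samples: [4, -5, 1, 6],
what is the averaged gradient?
Average gradient = 1.5

Average = (1/4)(4 + -5 + 1 + 6) = 6/4 = 1.5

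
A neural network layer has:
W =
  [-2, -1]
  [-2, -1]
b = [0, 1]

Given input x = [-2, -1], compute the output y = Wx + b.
y = [5, 6]

Wx = [-2×-2 + -1×-1, -2×-2 + -1×-1]
   = [5, 5]
y = Wx + b = [5 + 0, 5 + 1] = [5, 6]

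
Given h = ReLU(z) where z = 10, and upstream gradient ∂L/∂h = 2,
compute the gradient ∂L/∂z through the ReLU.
∂L/∂z = 2

h = ReLU(10) = 10
Since z > 0: ∂h/∂z = 1
∂L/∂z = ∂L/∂h · ∂h/∂z = 2 × 1 = 2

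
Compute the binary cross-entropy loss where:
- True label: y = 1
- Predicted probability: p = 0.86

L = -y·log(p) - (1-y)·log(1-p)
L = 0.1508

L = -1·log(0.86) - 0·log(0.14) = -log(0.86) = 0.1508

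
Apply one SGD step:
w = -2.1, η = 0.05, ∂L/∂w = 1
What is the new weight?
w_new = -2.15

w_new = w - η·∂L/∂w = -2.1 - 0.05×(1) = -2.1 - (0.05) = -2.15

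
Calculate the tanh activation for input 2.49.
0.9863

tanh(2.49) = (e^(2.49) - e^(-2.49))/(e^(2.49) + e^(-2.49)) = 0.9863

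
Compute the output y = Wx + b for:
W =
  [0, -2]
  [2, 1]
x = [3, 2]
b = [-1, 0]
y = [-5, 8]

Wx = [0×3 + -2×2, 2×3 + 1×2]
   = [-4, 8]
y = Wx + b = [-4 + -1, 8 + 0] = [-5, 8]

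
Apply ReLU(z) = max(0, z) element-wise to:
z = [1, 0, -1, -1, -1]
h = [1, 0, 0, 0, 0]

ReLU applied element-wise: max(0,1)=1, max(0,0)=0, max(0,-1)=0, max(0,-1)=0, max(0,-1)=0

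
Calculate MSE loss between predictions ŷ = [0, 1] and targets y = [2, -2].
MSE = 6.5

MSE = (1/2)((0-2)² + (1--2)²) = (1/2)(4 + 9) = 6.5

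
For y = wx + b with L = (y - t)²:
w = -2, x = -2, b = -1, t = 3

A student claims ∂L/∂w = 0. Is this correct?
Correct

y = (-2)(-2) + -1 = 3
∂L/∂y = 2(y - t) = 2(3 - 3) = 0
∂y/∂w = x = -2
∂L/∂w = 0 × -2 = 0

Claimed value: 0
Correct: The correct gradient is 0.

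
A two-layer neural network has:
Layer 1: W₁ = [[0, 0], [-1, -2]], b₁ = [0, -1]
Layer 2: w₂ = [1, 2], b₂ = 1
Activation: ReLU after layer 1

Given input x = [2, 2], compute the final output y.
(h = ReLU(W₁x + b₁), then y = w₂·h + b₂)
y = 1

Layer 1 pre-activation: z₁ = [0, -7]
After ReLU: h = [0, 0]
Layer 2 output: y = 1×0 + 2×0 + 1 = 1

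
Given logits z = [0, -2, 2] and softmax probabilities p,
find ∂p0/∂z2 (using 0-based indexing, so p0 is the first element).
∂p0/∂z2 = -0.1017

p = softmax(z) = [0.1173, 0.01588, 0.8668]
p0 = 0.1173, p2 = 0.8668

∂p0/∂z2 = -p0 × p2 = -0.1173 × 0.8668 = -0.1017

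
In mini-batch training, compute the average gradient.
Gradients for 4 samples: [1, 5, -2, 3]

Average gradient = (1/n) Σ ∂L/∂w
Average gradient = 1.75

Average = (1/4)(1 + 5 + -2 + 3) = 7/4 = 1.75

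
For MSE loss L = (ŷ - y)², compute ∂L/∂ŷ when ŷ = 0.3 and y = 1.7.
∂L/∂ŷ = -2.8

∂L/∂ŷ = 2(ŷ - y) = 2(0.3 - 1.7) = 2(-1.4) = -2.8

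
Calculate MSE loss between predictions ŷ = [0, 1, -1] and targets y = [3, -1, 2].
MSE = 7.333

MSE = (1/3)((0-3)² + (1--1)² + (-1-2)²) = (1/3)(9 + 4 + 9) = 7.333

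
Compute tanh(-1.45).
-0.8957

tanh(-1.45) = (e^(-1.45) - e^(1.45))/(e^(-1.45) + e^(1.45)) = -0.8957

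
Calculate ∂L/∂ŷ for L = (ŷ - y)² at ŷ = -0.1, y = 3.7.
∂L/∂ŷ = -7.6

∂L/∂ŷ = 2(ŷ - y) = 2(-0.1 - 3.7) = 2(-3.8) = -7.6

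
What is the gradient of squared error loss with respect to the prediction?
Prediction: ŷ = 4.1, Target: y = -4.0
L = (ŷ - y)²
∂L/∂ŷ = 16.2

∂L/∂ŷ = 2(ŷ - y) = 2(4.1 - -4.0) = 2(8.1) = 16.2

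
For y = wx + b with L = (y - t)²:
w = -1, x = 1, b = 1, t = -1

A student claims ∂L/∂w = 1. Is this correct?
Incorrect

y = (-1)(1) + 1 = 0
∂L/∂y = 2(y - t) = 2(0 - -1) = 2
∂y/∂w = x = 1
∂L/∂w = 2 × 1 = 2

Claimed value: 1
Incorrect: The correct gradient is 2.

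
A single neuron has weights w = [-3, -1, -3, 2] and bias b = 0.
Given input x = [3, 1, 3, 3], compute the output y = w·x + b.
y = -13

y = (-3)(3) + (-1)(1) + (-3)(3) + (2)(3) + 0 = -13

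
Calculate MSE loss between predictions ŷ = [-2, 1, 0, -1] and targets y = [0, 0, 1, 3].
MSE = 5.5

MSE = (1/4)((-2-0)² + (1-0)² + (0-1)² + (-1-3)²) = (1/4)(4 + 1 + 1 + 16) = 5.5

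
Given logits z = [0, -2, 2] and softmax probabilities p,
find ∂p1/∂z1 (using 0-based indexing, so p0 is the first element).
∂p1/∂z1 = 0.01562

p = softmax(z) = [0.1173, 0.01588, 0.8668]
p1 = 0.01588

∂p1/∂z1 = p1(1 - p1) = 0.01588 × (1 - 0.01588) = 0.01562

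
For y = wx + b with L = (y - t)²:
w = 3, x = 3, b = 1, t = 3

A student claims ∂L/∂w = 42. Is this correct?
Correct

y = (3)(3) + 1 = 10
∂L/∂y = 2(y - t) = 2(10 - 3) = 14
∂y/∂w = x = 3
∂L/∂w = 14 × 3 = 42

Claimed value: 42
Correct: The correct gradient is 42.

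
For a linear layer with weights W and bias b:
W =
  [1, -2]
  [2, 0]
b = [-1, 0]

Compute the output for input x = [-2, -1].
y = [-1, -4]

Wx = [1×-2 + -2×-1, 2×-2 + 0×-1]
   = [0, -4]
y = Wx + b = [0 + -1, -4 + 0] = [-1, -4]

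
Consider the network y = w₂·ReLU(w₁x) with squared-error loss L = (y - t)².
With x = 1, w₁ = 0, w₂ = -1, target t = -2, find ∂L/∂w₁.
∂L/∂w₁ = 0

Forward pass:
z = w₁x = 0×1 = 0
h = ReLU(0) = 0
y = w₂h = -1×0 = 0

Backward pass:
∂L/∂y = 2(y - t) = 2(0 - -2) = 4
∂y/∂h = w₂ = -1
∂h/∂z = 0 (ReLU derivative)
∂z/∂w₁ = x = 1

∂L/∂w₁ = 4 × -1 × 0 × 1 = 0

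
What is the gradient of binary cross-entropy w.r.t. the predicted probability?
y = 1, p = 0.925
∂L/∂p = -1.081

∂L/∂p = -y/p + (1-y)/(1-p) = -1/0.925 + 0 = -1.081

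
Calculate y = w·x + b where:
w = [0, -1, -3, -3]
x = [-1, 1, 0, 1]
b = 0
y = -4

y = (0)(-1) + (-1)(1) + (-3)(0) + (-3)(1) + 0 = -4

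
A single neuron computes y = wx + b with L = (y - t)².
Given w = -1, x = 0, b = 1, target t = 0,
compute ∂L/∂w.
∂L/∂w = 0

y = wx + b = (-1)(0) + 1 = 1
∂L/∂y = 2(y - t) = 2(1 - 0) = 2
∂y/∂w = x = 0
∂L/∂w = ∂L/∂y · ∂y/∂w = 2 × 0 = 0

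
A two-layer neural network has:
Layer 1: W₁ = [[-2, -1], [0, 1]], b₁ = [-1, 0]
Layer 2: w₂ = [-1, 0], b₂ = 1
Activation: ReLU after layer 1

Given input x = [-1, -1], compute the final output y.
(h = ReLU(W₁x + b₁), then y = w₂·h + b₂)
y = -1

Layer 1 pre-activation: z₁ = [2, -1]
After ReLU: h = [2, 0]
Layer 2 output: y = -1×2 + 0×0 + 1 = -1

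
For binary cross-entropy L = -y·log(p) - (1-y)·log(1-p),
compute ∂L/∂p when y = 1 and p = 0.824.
∂L/∂p = -1.214

∂L/∂p = -y/p + (1-y)/(1-p) = -1/0.824 + 0 = -1.214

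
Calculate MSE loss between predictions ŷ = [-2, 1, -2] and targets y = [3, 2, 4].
MSE = 20.67

MSE = (1/3)((-2-3)² + (1-2)² + (-2-4)²) = (1/3)(25 + 1 + 36) = 20.67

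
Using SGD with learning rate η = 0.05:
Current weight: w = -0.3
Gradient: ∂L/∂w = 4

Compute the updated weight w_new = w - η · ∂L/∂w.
w_new = -0.5

w_new = w - η·∂L/∂w = -0.3 - 0.05×(4) = -0.3 - (0.2) = -0.5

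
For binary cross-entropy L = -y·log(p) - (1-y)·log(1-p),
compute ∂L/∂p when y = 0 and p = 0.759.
∂L/∂p = 4.149

∂L/∂p = -y/p + (1-y)/(1-p) = 0 + 1/0.241 = 4.149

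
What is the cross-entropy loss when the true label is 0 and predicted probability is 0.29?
L = 0.3425

L = -0·log(0.29) - 1·log(0.71) = -log(0.71) = 0.3425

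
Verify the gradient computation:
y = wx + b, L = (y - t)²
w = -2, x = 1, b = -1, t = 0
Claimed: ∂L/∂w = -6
Correct

y = (-2)(1) + -1 = -3
∂L/∂y = 2(y - t) = 2(-3 - 0) = -6
∂y/∂w = x = 1
∂L/∂w = -6 × 1 = -6

Claimed value: -6
Correct: The correct gradient is -6.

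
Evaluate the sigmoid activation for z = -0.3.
0.4256

sigmoid(-0.3) = 1/(1 + e^(0.3)) = 1/(1 + 1.35) = 0.4256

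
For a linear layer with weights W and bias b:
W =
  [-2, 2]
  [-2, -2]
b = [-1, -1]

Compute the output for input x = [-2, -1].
y = [1, 5]

Wx = [-2×-2 + 2×-1, -2×-2 + -2×-1]
   = [2, 6]
y = Wx + b = [2 + -1, 6 + -1] = [1, 5]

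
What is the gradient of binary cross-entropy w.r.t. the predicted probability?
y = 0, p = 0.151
∂L/∂p = 1.178

∂L/∂p = -y/p + (1-y)/(1-p) = 0 + 1/0.849 = 1.178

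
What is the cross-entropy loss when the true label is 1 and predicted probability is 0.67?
L = 0.4005

L = -1·log(0.67) - 0·log(0.33) = -log(0.67) = 0.4005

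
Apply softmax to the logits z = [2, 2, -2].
p = [0.4955, 0.4955, 0.0091]

exp(z) = [7.389, 7.389, 0.1353]
Sum = 14.91
p = [0.4955, 0.4955, 0.0091]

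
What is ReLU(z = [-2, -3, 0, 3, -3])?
h = [0, 0, 0, 3, 0]

ReLU applied element-wise: max(0,-2)=0, max(0,-3)=0, max(0,0)=0, max(0,3)=3, max(0,-3)=0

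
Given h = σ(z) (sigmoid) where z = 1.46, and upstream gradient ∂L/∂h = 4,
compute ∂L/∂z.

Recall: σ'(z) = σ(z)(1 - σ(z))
∂L/∂z = 0.6118

σ(1.46) = 0.8115
σ'(1.46) = σ(1.46)(1 - σ(1.46)) = 0.8115 × 0.1885 = 0.1529
∂L/∂z = ∂L/∂h · σ'(z) = 4 × 0.1529 = 0.6118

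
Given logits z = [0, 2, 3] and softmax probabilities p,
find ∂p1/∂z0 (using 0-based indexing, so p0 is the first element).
∂p1/∂z0 = -0.009113

p = softmax(z) = [0.03512, 0.2595, 0.7054]
p1 = 0.2595, p0 = 0.03512

∂p1/∂z0 = -p1 × p0 = -0.2595 × 0.03512 = -0.009113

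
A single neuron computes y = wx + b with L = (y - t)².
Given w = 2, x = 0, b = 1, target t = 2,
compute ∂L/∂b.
∂L/∂b = -2

y = wx + b = (2)(0) + 1 = 1
∂L/∂y = 2(y - t) = 2(1 - 2) = -2
∂y/∂b = 1
∂L/∂b = ∂L/∂y · ∂y/∂b = -2 × 1 = -2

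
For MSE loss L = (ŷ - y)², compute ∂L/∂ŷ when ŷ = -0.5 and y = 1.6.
∂L/∂ŷ = -4.2

∂L/∂ŷ = 2(ŷ - y) = 2(-0.5 - 1.6) = 2(-2.1) = -4.2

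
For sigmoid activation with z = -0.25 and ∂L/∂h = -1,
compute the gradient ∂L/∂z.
∂L/∂z = -0.2461

σ(-0.25) = 0.4378
σ'(-0.25) = σ(-0.25)(1 - σ(-0.25)) = 0.4378 × 0.5622 = 0.2461
∂L/∂z = ∂L/∂h · σ'(z) = -1 × 0.2461 = -0.2461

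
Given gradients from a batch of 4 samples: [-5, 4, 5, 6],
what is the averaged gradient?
Average gradient = 2.5

Average = (1/4)(-5 + 4 + 5 + 6) = 10/4 = 2.5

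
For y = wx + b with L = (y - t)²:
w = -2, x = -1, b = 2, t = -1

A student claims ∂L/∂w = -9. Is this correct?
Incorrect

y = (-2)(-1) + 2 = 4
∂L/∂y = 2(y - t) = 2(4 - -1) = 10
∂y/∂w = x = -1
∂L/∂w = 10 × -1 = -10

Claimed value: -9
Incorrect: The correct gradient is -10.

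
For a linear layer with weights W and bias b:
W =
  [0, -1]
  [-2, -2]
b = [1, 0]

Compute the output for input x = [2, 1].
y = [0, -6]

Wx = [0×2 + -1×1, -2×2 + -2×1]
   = [-1, -6]
y = Wx + b = [-1 + 1, -6 + 0] = [0, -6]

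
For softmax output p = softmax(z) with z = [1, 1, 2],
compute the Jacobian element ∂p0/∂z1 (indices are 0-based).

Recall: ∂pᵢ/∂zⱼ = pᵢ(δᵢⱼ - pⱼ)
∂p0/∂z1 = -0.04492

p = softmax(z) = [0.2119, 0.2119, 0.5761]
p0 = 0.2119, p1 = 0.2119

∂p0/∂z1 = -p0 × p1 = -0.2119 × 0.2119 = -0.04492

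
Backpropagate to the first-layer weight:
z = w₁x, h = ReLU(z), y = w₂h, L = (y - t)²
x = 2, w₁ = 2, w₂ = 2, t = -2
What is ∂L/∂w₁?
∂L/∂w₁ = 80

Forward pass:
z = w₁x = 2×2 = 4
h = ReLU(4) = 4
y = w₂h = 2×4 = 8

Backward pass:
∂L/∂y = 2(y - t) = 2(8 - -2) = 20
∂y/∂h = w₂ = 2
∂h/∂z = 1 (ReLU derivative)
∂z/∂w₁ = x = 2

∂L/∂w₁ = 20 × 2 × 1 × 2 = 80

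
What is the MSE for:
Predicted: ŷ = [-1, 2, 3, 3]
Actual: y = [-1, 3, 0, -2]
MSE = 8.75

MSE = (1/4)((-1--1)² + (2-3)² + (3-0)² + (3--2)²) = (1/4)(0 + 1 + 9 + 25) = 8.75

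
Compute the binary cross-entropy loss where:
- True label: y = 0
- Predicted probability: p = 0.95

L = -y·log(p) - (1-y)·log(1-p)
L = 2.996

L = -0·log(0.95) - 1·log(0.05) = -log(0.05) = 2.996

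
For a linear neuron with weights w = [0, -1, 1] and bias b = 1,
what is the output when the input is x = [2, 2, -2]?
y = -3

y = (0)(2) + (-1)(2) + (1)(-2) + 1 = -3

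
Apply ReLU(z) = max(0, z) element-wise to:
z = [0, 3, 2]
h = [0, 3, 2]

ReLU applied element-wise: max(0,0)=0, max(0,3)=3, max(0,2)=2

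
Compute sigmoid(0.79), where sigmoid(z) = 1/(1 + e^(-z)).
0.6878

sigmoid(0.79) = 1/(1 + e^(-0.79)) = 1/(1 + 0.4538) = 0.6878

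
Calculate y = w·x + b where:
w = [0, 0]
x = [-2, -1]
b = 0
y = 0

y = (0)(-2) + (0)(-1) + 0 = 0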